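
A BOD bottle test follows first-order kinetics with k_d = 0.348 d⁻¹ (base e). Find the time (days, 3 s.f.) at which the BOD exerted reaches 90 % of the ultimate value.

t ≈ 6.62 d

y/L₀ = 1 − e^(−k_d t) = 0.90 ⇒ e^(−k_d t) = 0.100
t = −ln(0.100) / 0.348 = 2.303 / 0.348 = 6.617 d.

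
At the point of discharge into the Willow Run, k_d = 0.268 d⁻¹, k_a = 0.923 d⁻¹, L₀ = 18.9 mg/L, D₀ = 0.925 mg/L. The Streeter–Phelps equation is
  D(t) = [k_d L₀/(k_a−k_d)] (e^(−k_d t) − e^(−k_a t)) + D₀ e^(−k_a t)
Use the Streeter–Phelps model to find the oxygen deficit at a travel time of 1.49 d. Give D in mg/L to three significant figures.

D ≈ 3.47 mg/L

k_d L₀/(k_a−k_d) = 0.268×18.9/(0.923−0.268) = 5.065/0.6550 = 7.733 mg/L.
e^(−k_d t) = e^(−0.268×1.490) = 0.6708; e^(−k_a t) = e^(−0.923×1.490) = 0.2528.
D = 7.733 × (0.6708 − 0.2528) + 0.925 × 0.2528 = 3.232 + 0.2338 = 3.466 mg/L.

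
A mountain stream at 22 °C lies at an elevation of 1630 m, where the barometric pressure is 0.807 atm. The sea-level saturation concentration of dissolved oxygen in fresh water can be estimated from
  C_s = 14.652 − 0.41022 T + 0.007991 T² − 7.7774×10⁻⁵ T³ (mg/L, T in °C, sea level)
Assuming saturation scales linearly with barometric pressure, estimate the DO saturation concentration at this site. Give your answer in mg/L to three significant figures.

At sea level: C_s = 14.652 − 0.41022×22 + 0.007991×22² − 7.7774×10⁻⁵×22³ = 8.667 mg/L.
Pressure correction: C_s' = 8.667 × 0.807 = 6.994 mg/L.

C_s ≈ 6.99 mg/L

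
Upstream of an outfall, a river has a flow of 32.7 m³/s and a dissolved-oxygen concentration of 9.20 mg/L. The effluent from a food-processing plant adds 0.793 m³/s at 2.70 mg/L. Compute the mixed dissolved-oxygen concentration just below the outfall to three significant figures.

9.05 mg/L

Flow-weighted mixing: C = (Q_r C_r + Q_w C_w)/(Q_r + Q_w)
= (32.7×9.20 + 0.793×2.70)/(32.7 + 0.793) = 303.0/33.49 = 9.046 mg/L.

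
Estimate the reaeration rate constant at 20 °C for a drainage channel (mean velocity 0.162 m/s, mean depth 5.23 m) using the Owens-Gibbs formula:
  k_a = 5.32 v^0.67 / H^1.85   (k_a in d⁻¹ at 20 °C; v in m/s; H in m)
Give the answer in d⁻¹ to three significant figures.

k_a ≈ 0.0736 d⁻¹

k_a = 5.32 × 0.162^0.67 / 5.23^1.85 = 5.32 × 0.2954 / 21.34 = 0.07363 d⁻¹.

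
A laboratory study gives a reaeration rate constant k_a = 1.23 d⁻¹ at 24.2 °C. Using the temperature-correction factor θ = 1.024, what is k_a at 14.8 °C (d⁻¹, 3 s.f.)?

k_a(T₂) = k_a(T₁) · θ^(T₂−T₁) = 1.23 × 1.024^(14.8−24.2)
= 1.23 × 1.024^-9.40 = 1.23 × 0.8002 = 0.9842 d⁻¹.

k_a ≈ 0.984 d⁻¹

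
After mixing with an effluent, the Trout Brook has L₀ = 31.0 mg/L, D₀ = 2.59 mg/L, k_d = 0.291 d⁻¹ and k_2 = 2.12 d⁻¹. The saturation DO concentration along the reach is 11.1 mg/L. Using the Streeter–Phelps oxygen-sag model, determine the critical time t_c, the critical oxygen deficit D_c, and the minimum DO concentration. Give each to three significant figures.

With k_2/k_d = 7.285 and 1 − D₀(k_2−k_d)/(k_d L₀) = 0.4749,
t_c = ln(7.285 × 0.4749) / (2.12 − 0.291) = ln(3.460) / 1.829 = 1.241/1.829 = 0.6786 d.
L(t_c) = L₀ e^(−k_d t_c) = 31.0 × 0.8208 = 25.44 mg/L, and at the critical point k_2 D_c = k_d L, so D_c = (0.291/2.12) × 25.44 = 3.493 mg/L.
Minimum DO = C_s − D_c = 11.1 − 3.493 = 7.607 mg/L.

t_c ≈ 0.679 d; D_c ≈ 3.49 mg/L; min DO ≈ 7.61 mg/L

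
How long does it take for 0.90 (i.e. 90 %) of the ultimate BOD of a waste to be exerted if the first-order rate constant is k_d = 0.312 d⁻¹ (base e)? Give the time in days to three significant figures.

y/L₀ = 1 − e^(−k_d t) = 0.90 ⇒ e^(−k_d t) = 0.100
t = −ln(0.100) / 0.312 = 2.303 / 0.312 = 7.380 d.

t ≈ 7.38 d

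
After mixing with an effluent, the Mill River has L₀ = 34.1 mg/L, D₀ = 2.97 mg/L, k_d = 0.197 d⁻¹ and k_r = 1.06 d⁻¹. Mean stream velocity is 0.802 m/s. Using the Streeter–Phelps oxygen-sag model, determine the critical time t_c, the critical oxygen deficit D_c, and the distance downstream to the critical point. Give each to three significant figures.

With k_r/k_d = 5.381 and 1 − D₀(k_r−k_d)/(k_d L₀) = 0.6185,
t_c = ln(5.381 × 0.6185) / (1.06 − 0.197) = ln(3.328) / 0.8630 = 1.202/0.8630 = 1.393 d.
D_c = (k_d/k_r) L₀ e^(−k_d t_c) = (0.197/1.06) × 34.1 × e^(−0.197×1.393) = 0.1858 × 34.1 × 0.7600 = 4.816 mg/L.
x_c = v t_c = 0.802 m/s × 1.393 d × 86400 s/d = 96540 m ≈ 96.5 km.

t_c ≈ 1.39 d; D_c ≈ 4.82 mg/L; x_c ≈ 96.5 km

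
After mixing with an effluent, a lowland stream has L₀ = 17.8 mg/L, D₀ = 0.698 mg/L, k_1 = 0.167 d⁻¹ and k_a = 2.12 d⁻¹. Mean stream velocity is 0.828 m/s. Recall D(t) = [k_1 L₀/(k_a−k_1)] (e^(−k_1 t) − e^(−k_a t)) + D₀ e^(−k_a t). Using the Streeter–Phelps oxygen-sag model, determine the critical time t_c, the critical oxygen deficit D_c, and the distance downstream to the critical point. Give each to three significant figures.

t_c ≈ 0.987 d; D_c ≈ 1.19 mg/L; x_c ≈ 70.6 km

With k_a/k_1 = 12.69 and 1 − D₀(k_a−k_1)/(k_1 L₀) = 0.5414,
t_c = ln(12.69 × 0.5414) / (2.12 − 0.167) = ln(6.873) / 1.953 = 1.928/1.953 = 0.9870 d.
L(t_c) = L₀ e^(−k_1 t_c) = 17.8 × 0.8480 = 15.10 mg/L, and at the critical point k_a D_c = k_1 L, so D_c = (0.167/2.12) × 15.10 = 1.189 mg/L.
x_c = v t_c = 0.828 m/s × 0.9870 d × 86400 s/d = 70610 m ≈ 70.6 km.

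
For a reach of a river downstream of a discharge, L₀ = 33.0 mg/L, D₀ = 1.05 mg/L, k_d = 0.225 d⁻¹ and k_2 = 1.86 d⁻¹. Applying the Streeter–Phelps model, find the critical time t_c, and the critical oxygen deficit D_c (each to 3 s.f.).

With k_2/k_d = 8.267 and 1 − D₀(k_2−k_d)/(k_d L₀) = 0.7688,
t_c = ln(8.267 × 0.7688) / (1.86 − 0.225) = ln(6.355) / 1.635 = 1.849/1.635 = 1.131 d.
L(t_c) = L₀ e^(−k_d t_c) = 33.0 × 0.7753 = 25.59 mg/L, and at the critical point k_2 D_c = k_d L, so D_c = (0.225/1.86) × 25.59 = 3.095 mg/L.

t_c ≈ 1.13 d; D_c ≈ 3.09 mg/L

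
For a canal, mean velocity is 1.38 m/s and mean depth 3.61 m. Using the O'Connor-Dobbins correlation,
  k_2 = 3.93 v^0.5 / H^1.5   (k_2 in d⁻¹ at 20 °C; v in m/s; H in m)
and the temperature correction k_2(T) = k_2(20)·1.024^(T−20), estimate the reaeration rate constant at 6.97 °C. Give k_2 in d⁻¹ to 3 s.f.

k_2(20) = 3.93 × 1.38^0.5 / 3.61^1.5 = 3.93 × 1.175 / 6.859 = 0.6731 d⁻¹.
k_2(6.97) = 0.6731 × 1.024^(6.97−20) = 0.6731 × 0.7342 = 0.4942 d⁻¹.

k_2 ≈ 0.494 d⁻¹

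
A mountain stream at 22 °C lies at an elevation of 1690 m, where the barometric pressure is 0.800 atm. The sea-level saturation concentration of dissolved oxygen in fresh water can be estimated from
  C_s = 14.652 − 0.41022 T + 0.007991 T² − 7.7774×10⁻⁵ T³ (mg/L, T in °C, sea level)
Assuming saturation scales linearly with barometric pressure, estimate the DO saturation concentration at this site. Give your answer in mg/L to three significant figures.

At sea level: C_s = 14.652 − 0.41022×22 + 0.007991×22² − 7.7774×10⁻⁵×22³ = 8.667 mg/L.
Pressure correction: C_s' = 8.667 × 0.800 = 6.933 mg/L.

C_s ≈ 6.93 mg/L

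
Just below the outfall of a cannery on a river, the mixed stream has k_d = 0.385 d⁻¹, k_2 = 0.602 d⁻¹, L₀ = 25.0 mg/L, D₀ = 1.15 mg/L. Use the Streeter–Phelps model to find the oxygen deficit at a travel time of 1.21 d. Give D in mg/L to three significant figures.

D ≈ 6.98 mg/L

k_d L₀/(k_2−k_d) = 0.385×25.0/(0.602−0.385) = 9.625/0.2170 = 44.35 mg/L.
e^(−k_d t) = e^(−0.385×1.210) = 0.6276; e^(−k_2 t) = e^(−0.602×1.210) = 0.4827.
D = 44.35 × (0.6276 − 0.4827) + 1.15 × 0.4827 = 6.428 + 0.5551 = 6.983 mg/L.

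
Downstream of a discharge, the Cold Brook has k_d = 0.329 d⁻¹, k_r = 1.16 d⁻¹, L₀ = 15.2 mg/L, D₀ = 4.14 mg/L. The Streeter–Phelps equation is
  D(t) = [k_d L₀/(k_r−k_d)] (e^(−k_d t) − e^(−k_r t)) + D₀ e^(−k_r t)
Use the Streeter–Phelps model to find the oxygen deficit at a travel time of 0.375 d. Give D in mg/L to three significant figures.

k_d L₀/(k_r−k_d) = 0.329×15.2/(1.16−0.329) = 5.001/0.8310 = 6.018 mg/L.
e^(−k_d t) = e^(−0.329×0.3750) = 0.8839; e^(−k_r t) = e^(−1.16×0.3750) = 0.6473.
D = 6.018 × (0.8839 − 0.6473) + 4.14 × 0.6473 = 1.424 + 2.680 = 4.104 mg/L.

D ≈ 4.10 mg/L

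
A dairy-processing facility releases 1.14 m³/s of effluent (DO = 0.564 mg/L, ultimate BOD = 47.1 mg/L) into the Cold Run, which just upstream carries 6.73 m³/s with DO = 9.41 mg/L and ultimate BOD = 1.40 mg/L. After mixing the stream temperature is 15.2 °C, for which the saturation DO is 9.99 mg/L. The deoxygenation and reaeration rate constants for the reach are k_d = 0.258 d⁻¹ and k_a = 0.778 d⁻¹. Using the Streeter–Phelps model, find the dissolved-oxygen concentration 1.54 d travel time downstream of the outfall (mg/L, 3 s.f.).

Mixed DO = (6.73×9.41 + 1.14×0.564)/(6.73+1.14) = 63.97/7.870 = 8.129 mg/L.
Mixed L₀ = (6.73×1.40 + 1.14×47.1)/(7.870) = 63.12/7.870 = 8.020 mg/L.
Initial deficit D₀ = C_s − DO₀ = 9.99 − 8.129 = 1.861 mg/L.
D(1.54) = [0.258×8.020/(0.778−0.258)](e^(−0.258×1.54) − e^(−0.778×1.54)) + 1.861 e^(−0.778×1.54)
= 3.979 × (0.6721 − 0.3018) + 1.861 × 0.3018 = 2.035 mg/L.
DO = 9.99 − 2.035 = 7.955 mg/L.

DO ≈ 7.95 mg/L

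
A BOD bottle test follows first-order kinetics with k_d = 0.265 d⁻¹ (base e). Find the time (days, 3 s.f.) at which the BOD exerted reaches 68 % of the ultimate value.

t ≈ 4.30 d

y/L₀ = 1 − e^(−k_d t) = 0.68 ⇒ e^(−k_d t) = 0.320
t = −ln(0.320) / 0.265 = 1.139 / 0.265 = 4.300 d.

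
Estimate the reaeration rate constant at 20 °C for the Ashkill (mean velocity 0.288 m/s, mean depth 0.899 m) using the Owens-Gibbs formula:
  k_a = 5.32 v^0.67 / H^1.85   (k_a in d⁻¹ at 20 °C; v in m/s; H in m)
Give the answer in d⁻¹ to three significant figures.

k_a = 5.32 × 0.288^0.67 / 0.899^1.85 = 5.32 × 0.4343 / 0.8212 = 2.814 d⁻¹.

k_a ≈ 2.81 d⁻¹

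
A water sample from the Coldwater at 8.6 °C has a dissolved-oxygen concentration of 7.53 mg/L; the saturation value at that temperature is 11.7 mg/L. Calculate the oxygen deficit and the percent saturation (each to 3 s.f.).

D = C_s − C = 11.7 − 7.53 = 4.17 mg/L.
% saturation = 7.53/11.7 × 100 = 64.4 %.

D ≈ 4.17 mg/L; 64.4 % saturation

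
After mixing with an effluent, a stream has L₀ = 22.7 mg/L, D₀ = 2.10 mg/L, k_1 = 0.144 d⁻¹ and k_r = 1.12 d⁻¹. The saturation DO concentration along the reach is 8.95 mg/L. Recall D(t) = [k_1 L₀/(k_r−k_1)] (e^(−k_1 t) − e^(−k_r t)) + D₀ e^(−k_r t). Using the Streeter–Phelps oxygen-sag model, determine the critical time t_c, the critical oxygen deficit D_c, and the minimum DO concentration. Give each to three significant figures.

t_c ≈ 1.09 d; D_c ≈ 2.49 mg/L; min DO ≈ 6.46 mg/L

At the critical point dD/dt = 0, so k_1 L₀ e^(−k_1 t) = k_r D. Substituting D(t) from the Streeter–Phelps equation and solving for t gives
t_c = ln[(k_r/k_1)(1 − D₀(k_r−k_1)/(k_1 L₀))] / (k_r−k_1).
Here k_r−k_1 = 0.9760 d⁻¹ and 1 − D₀(k_r−k_1)/(k_1 L₀) = 1 − 2.10×0.9760/(0.144×22.7) = 0.3730, so
t_c = ln(7.778 × 0.3730) / 0.9760 = 1.065 / 0.9760 = 1.091 d.
L(t_c) = L₀ e^(−k_1 t_c) = 22.7 × 0.8546 = 19.40 mg/L, and at the critical point k_r D_c = k_1 L, so D_c = (0.144/1.12) × 19.40 = 2.494 mg/L.
Minimum DO = C_s − D_c = 8.95 − 2.494 = 6.456 mg/L.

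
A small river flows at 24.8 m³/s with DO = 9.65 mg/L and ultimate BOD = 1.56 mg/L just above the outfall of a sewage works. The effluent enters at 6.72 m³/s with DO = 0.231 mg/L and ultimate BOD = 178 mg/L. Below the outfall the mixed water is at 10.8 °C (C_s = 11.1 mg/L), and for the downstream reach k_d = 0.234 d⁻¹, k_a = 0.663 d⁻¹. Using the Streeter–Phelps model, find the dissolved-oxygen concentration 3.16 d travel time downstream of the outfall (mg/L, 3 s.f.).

DO ≈ 3.10 mg/L

Mixed DO = (24.8×9.65 + 6.72×0.231)/(24.8+6.72) = 240.9/31.52 = 7.642 mg/L.
Mixed L₀ = (24.8×1.56 + 6.72×178)/(31.52) = 1235/31.52 = 39.18 mg/L.
Initial deficit D₀ = C_s − DO₀ = 11.1 − 7.642 = 3.458 mg/L.
D(3.16) = [0.234×39.18/(0.663−0.234)](e^(−0.234×3.16) − e^(−0.663×3.16)) + 3.458 e^(−0.663×3.16)
= 21.37 × (0.4774 − 0.1231) + 3.458 × 0.1231 = 7.997 mg/L.
DO = 11.1 − 7.997 = 3.103 mg/L.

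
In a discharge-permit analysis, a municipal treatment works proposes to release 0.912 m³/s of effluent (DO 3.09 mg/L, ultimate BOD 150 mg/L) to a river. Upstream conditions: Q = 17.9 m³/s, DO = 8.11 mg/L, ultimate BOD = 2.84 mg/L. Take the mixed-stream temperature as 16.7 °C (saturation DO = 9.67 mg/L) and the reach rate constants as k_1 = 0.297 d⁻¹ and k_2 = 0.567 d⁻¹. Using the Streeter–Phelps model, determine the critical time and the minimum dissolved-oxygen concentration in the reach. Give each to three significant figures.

Mixed DO = (17.9×8.11 + 0.912×3.09)/(17.9+0.912) = 148.0/18.81 = 7.867 mg/L.
Mixed L₀ = (17.9×2.84 + 0.912×150)/(18.81) = 187.6/18.81 = 9.974 mg/L.
Initial deficit D₀ = C_s − DO₀ = 9.67 − 7.867 = 1.803 mg/L.
t_c = (1/0.2700) ln[(0.567/0.297)(1 − 1.803×0.2700/(0.297×9.974))] = 3.704 × ln(1.595) = 1.730 d.
D_c = (0.297/0.567) × 9.974 × e^(−0.297×1.730) = 0.5238 × 9.974 × 0.5982 = 3.126 mg/L.
Minimum DO = 9.67 − 3.126 = 6.544 mg/L.

t_c ≈ 1.73 d; minimum DO ≈ 6.54 mg/L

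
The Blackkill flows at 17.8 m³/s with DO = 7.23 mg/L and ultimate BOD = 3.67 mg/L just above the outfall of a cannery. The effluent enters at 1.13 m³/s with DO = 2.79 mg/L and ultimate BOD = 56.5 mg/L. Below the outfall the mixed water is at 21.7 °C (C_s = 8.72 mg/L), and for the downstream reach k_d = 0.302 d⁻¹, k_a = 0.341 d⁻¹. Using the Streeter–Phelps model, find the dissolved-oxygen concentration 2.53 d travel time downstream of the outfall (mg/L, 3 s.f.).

Mixed DO = (17.8×7.23 + 1.13×2.79)/(17.8+1.13) = 131.8/18.93 = 6.965 mg/L.
Mixed L₀ = (17.8×3.67 + 1.13×56.5)/(18.93) = 129.2/18.93 = 6.824 mg/L.
Initial deficit D₀ = C_s − DO₀ = 8.72 − 6.965 = 1.755 mg/L.
D(2.53) = [0.302×6.824/(0.341−0.302)](e^(−0.302×2.53) − e^(−0.341×2.53)) + 1.755 e^(−0.341×2.53)
= 52.84 × (0.4658 − 0.4220) + 1.755 × 0.4220 = 3.053 mg/L.
DO = 8.72 − 3.053 = 5.667 mg/L.

DO ≈ 5.67 mg/L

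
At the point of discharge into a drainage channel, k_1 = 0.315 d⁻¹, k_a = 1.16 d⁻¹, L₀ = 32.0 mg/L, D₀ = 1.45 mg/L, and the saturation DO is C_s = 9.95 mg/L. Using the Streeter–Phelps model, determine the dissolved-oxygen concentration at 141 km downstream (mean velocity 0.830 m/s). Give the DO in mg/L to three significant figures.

DO ≈ 4.60 mg/L

Travel time t = x/v = 141 km / (0.830 m/s) = 141000 m / 0.830 m/s = 169900 s = 1.966 d.
k_1 L₀/(k_a−k_1) = 0.315×32.0/(1.16−0.315) = 10.08/0.8450 = 11.93 mg/L.
e^(−k_1 t) = e^(−0.315×1.966) = 0.5383; e^(−k_a t) = e^(−1.16×1.966) = 0.1022.
D = 11.93 × (0.5383 − 0.1022) + 1.45 × 0.1022 = 5.202 + 0.1482 = 5.350 mg/L.
DO = C_s − D = 9.95 − 5.350 = 4.600 mg/L.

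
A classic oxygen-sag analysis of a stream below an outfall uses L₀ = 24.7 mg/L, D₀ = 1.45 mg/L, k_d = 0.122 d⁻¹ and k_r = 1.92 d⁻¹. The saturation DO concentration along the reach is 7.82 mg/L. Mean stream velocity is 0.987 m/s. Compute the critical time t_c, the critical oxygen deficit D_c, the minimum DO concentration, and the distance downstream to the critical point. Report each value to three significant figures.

With k_r/k_d = 15.74 and 1 − D₀(k_r−k_d)/(k_d L₀) = 0.1348,
t_c = ln(15.74 × 0.1348) / (1.92 − 0.122) = ln(2.122) / 1.798 = 0.7523/1.798 = 0.4184 d.
D_c = (k_d/k_r) L₀ e^(−k_d t_c) = (0.122/1.92) × 24.7 × e^(−0.122×0.4184) = 0.06354 × 24.7 × 0.9502 = 1.491 mg/L.
Minimum DO = C_s − D_c = 7.82 − 1.491 = 6.329 mg/L.
x_c = v t_c = 0.987 m/s × 0.4184 d × 86400 s/d = 35680 m ≈ 35.7 km.

t_c ≈ 0.418 d; D_c ≈ 1.49 mg/L; min DO ≈ 6.33 mg/L; x_c ≈ 35.7 km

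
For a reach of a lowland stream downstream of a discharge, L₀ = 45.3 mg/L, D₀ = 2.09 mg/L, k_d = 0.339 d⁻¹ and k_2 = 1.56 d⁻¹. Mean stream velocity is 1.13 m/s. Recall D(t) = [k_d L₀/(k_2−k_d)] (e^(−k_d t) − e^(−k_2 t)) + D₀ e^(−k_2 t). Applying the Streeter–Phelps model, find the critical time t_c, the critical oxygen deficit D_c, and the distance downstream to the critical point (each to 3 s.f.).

t_c ≈ 1.10 d; D_c ≈ 6.78 mg/L; x_c ≈ 108 km

With k_2/k_d = 4.602 and 1 − D₀(k_2−k_d)/(k_d L₀) = 0.8338,
t_c = ln(4.602 × 0.8338) / (1.56 − 0.339) = ln(3.837) / 1.221 = 1.345/1.221 = 1.101 d.
L(t_c) = L₀ e^(−k_d t_c) = 45.3 × 0.6884 = 31.19 mg/L, and at the critical point k_2 D_c = k_d L, so D_c = (0.339/1.56) × 31.19 = 6.777 mg/L.
x_c = v t_c = 1.13 m/s × 1.101 d × 86400 s/d = 107500 m ≈ 108 km.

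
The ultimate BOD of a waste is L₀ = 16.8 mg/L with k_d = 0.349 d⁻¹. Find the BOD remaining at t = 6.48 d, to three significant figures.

L ≈ 1.75 mg/L

L_t = L₀ e^(−k_d t) = 16.8 × e^(−0.349×6.48) = 16.8 × 0.1042 = 1.750 mg/L.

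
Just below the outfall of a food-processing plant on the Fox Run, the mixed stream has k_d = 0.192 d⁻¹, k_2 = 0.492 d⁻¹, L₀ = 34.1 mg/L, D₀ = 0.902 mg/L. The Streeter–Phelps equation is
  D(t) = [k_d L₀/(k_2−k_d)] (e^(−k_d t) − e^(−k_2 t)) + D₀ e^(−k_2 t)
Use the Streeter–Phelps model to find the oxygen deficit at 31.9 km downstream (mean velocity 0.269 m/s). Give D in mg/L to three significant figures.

Travel time t = x/v = 31.9 km / (0.269 m/s) = 31900 m / 0.269 m/s = 118600 s = 1.373 d.
k_d L₀/(k_2−k_d) = 0.192×34.1/(0.492−0.192) = 6.547/0.3000 = 21.82 mg/L.
e^(−k_d t) = e^(−0.192×1.373) = 0.7683; e^(−k_2 t) = e^(−0.492×1.373) = 0.5090.
D = 21.82 × (0.7683 − 0.5090) + 0.902 × 0.5090 = 5.660 + 0.4591 = 6.119 mg/L.

D ≈ 6.12 mg/L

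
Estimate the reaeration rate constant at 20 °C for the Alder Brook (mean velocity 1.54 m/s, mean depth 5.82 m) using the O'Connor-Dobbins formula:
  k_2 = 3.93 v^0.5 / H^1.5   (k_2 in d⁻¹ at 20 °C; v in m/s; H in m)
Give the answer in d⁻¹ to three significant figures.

k_2 = 3.93 × 1.54^0.5 / 5.82^1.5 = 3.93 × 1.241 / 14.04 = 0.3474 d⁻¹.

k_2 ≈ 0.347 d⁻¹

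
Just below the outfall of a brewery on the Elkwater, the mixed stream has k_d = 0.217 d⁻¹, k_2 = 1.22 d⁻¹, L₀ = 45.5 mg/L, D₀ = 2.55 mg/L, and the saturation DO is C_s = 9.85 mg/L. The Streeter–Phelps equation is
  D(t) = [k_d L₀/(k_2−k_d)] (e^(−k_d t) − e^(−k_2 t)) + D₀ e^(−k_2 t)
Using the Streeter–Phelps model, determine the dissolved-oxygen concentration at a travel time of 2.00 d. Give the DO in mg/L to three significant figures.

k_d L₀/(k_2−k_d) = 0.217×45.5/(1.22−0.217) = 9.873/1.003 = 9.844 mg/L.
e^(−k_d t) = e^(−0.217×2.000) = 0.6479; e^(−k_2 t) = e^(−1.22×2.000) = 0.08716.
D = 9.844 × (0.6479 − 0.08716) + 2.55 × 0.08716 = 5.520 + 0.2223 = 5.742 mg/L.
DO = C_s − D = 9.85 − 5.742 = 4.108 mg/L.

DO ≈ 4.11 mg/L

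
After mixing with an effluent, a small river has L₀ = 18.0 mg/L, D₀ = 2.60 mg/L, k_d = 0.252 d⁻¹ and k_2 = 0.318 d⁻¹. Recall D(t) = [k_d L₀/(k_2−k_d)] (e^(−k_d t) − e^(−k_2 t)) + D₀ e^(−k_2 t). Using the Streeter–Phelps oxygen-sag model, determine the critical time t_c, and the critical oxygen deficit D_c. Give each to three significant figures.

t_c = [1/(k_2−k_d)] ln[(k_2/k_d)(1 − D₀(k_2−k_d)/(k_d L₀))]
= [1/(0.318−0.252)] ln[(0.318/0.252)(1 − 2.60×0.06600/(0.252×18.0))]
= (1/0.06600) ln[1.262 × 0.9622] = 15.15 × ln(1.214) = 15.15 × 0.1941 = 2.940 d.
L(t_c) = L₀ e^(−k_d t_c) = 18.0 × 0.4767 = 8.580 mg/L, and at the critical point k_2 D_c = k_d L, so D_c = (0.252/0.318) × 8.580 = 6.799 mg/L.

t_c ≈ 2.94 d; D_c ≈ 6.80 mg/L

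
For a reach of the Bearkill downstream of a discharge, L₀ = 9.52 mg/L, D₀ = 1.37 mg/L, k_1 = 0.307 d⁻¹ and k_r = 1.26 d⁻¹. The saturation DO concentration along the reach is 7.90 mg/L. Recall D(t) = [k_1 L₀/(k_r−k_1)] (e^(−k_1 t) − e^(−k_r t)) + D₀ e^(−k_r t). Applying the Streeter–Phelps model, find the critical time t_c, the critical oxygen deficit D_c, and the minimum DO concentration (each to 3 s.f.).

t_c ≈ 0.861 d; D_c ≈ 1.78 mg/L; min DO ≈ 6.12 mg/L

At the critical point dD/dt = 0, so k_1 L₀ e^(−k_1 t) = k_r D. Substituting D(t) from the Streeter–Phelps equation and solving for t gives
t_c = ln[(k_r/k_1)(1 − D₀(k_r−k_1)/(k_1 L₀))] / (k_r−k_1).
Here k_r−k_1 = 0.9530 d⁻¹ and 1 − D₀(k_r−k_1)/(k_1 L₀) = 1 − 1.37×0.9530/(0.307×9.52) = 0.5533, so
t_c = ln(4.104 × 0.5533) / 0.9530 = 0.8201 / 0.9530 = 0.8606 d.
D_c = (k_1/k_r) L₀ e^(−k_1 t_c) = (0.307/1.26) × 9.52 × e^(−0.307×0.8606) = 0.2437 × 9.52 × 0.7678 = 1.781 mg/L.
Minimum DO = C_s − D_c = 7.90 − 1.781 = 6.119 mg/L.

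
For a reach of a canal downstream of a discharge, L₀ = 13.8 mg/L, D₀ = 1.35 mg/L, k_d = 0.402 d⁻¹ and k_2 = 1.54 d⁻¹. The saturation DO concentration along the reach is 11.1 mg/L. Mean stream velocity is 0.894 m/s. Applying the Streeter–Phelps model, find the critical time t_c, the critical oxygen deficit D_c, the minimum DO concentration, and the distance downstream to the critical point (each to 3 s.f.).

t_c = [1/(k_2−k_d)] ln[(k_2/k_d)(1 − D₀(k_2−k_d)/(k_d L₀))]
= [1/(1.54−0.402)] ln[(1.54/0.402)(1 − 1.35×1.138/(0.402×13.8))]
= (1/1.138) ln[3.831 × 0.7231] = 0.8787 × ln(2.770) = 0.8787 × 1.019 = 0.8953 d.
L(t_c) = L₀ e^(−k_d t_c) = 13.8 × 0.6977 = 9.629 mg/L, and at the critical point k_2 D_c = k_d L, so D_c = (0.402/1.54) × 9.629 = 2.514 mg/L.
Minimum DO = C_s − D_c = 11.1 − 2.514 = 8.586 mg/L.
x_c = v t_c = 0.894 m/s × 0.8953 d × 86400 s/d = 69150 m ≈ 69.2 km.

t_c ≈ 0.895 d; D_c ≈ 2.51 mg/L; min DO ≈ 8.59 mg/L; x_c ≈ 69.2 km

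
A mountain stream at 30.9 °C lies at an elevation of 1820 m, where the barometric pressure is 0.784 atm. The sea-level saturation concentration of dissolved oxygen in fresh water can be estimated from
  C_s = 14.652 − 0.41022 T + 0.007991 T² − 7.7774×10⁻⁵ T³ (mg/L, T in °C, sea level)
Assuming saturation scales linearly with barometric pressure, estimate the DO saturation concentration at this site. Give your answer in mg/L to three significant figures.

At sea level: C_s = 14.652 − 0.41022×30.9 + 0.007991×30.9² − 7.7774×10⁻⁵×30.9³ = 7.311 mg/L.
Pressure correction: C_s' = 7.311 × 0.784 = 5.732 mg/L.

C_s ≈ 5.73 mg/L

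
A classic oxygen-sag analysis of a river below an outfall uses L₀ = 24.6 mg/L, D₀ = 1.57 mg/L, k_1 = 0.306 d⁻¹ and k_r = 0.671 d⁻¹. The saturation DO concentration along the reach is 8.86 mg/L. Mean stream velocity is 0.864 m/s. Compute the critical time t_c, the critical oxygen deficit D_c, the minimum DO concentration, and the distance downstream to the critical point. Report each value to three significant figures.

t_c ≈ 1.93 d; D_c ≈ 6.21 mg/L; min DO ≈ 2.65 mg/L; x_c ≈ 144 km

t_c = [1/(k_r−k_1)] ln[(k_r/k_1)(1 − D₀(k_r−k_1)/(k_1 L₀))]
= [1/(0.671−0.306)] ln[(0.671/0.306)(1 − 1.57×0.3650/(0.306×24.6))]
= (1/0.3650) ln[2.193 × 0.9239] = 2.740 × ln(2.026) = 2.740 × 0.7060 = 1.934 d.
L(t_c) = L₀ e^(−k_1 t_c) = 24.6 × 0.5533 = 13.61 mg/L, and at the critical point k_r D_c = k_1 L, so D_c = (0.306/0.671) × 13.61 = 6.207 mg/L.
Minimum DO = C_s − D_c = 8.86 − 6.207 = 2.653 mg/L.
x_c = v t_c = 0.864 m/s × 1.934 d × 86400 s/d = 144400 m ≈ 144 km.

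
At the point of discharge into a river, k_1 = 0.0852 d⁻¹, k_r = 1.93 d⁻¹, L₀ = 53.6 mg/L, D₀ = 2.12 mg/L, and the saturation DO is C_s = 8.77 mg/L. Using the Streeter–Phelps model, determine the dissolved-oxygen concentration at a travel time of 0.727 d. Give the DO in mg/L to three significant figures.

k_1 L₀/(k_r−k_1) = 0.0852×53.6/(1.93−0.0852) = 4.567/1.845 = 2.475 mg/L.
e^(−k_1 t) = e^(−0.0852×0.7270) = 0.9399; e^(−k_r t) = e^(−1.93×0.7270) = 0.2458.
D = 2.475 × (0.9399 − 0.2458) + 2.12 × 0.2458 = 1.718 + 0.5212 = 2.239 mg/L.
DO = C_s − D = 8.77 − 2.239 = 6.531 mg/L.

DO ≈ 6.53 mg/L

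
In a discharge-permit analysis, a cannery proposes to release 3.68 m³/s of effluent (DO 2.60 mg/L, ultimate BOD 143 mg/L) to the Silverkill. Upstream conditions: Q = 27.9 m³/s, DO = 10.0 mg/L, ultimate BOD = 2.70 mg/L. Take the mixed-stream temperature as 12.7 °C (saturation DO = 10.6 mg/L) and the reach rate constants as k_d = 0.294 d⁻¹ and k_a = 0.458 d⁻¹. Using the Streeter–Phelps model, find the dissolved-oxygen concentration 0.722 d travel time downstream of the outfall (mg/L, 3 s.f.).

Mixed DO = (27.9×10.0 + 3.68×2.60)/(27.9+3.68) = 288.6/31.58 = 9.138 mg/L.
Mixed L₀ = (27.9×2.70 + 3.68×143)/(31.58) = 601.6/31.58 = 19.05 mg/L.
Initial deficit D₀ = C_s − DO₀ = 10.6 − 9.138 = 1.462 mg/L.
D(0.722) = [0.294×19.05/(0.458−0.294)](e^(−0.294×0.722) − e^(−0.458×0.722)) + 1.462 e^(−0.458×0.722)
= 34.15 × (0.8087 − 0.7184) + 1.462 × 0.7184 = 4.135 mg/L.
DO = 10.6 − 4.135 = 6.465 mg/L.

DO ≈ 6.47 mg/L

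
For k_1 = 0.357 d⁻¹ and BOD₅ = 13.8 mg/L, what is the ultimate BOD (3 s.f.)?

L₀ ≈ 16.6 mg/L

BOD₅ = L₀(1 − e^(−5k_1)) ⇒ L₀ = BOD₅ / (1 − e^(−5×0.357))
= 13.8 / (1 − 0.1678) = 13.8 / 0.8322 = 16.58 mg/L.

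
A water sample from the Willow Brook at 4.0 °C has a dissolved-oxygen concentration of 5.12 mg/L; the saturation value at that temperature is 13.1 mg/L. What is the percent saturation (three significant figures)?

% saturation = C/C_s × 100 = 5.12/13.1 × 100 = 39.1 %.

39.1 % saturation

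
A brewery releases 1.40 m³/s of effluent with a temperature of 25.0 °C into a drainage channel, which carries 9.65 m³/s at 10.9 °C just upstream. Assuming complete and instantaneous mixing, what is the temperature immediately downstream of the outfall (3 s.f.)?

12.7 °C

Flow-weighted mixing: C = (Q_r C_r + Q_w C_w)/(Q_r + Q_w)
= (9.65×10.9 + 1.40×25.0)/(9.65 + 1.40) = 140.2/11.05 = 12.69 °C.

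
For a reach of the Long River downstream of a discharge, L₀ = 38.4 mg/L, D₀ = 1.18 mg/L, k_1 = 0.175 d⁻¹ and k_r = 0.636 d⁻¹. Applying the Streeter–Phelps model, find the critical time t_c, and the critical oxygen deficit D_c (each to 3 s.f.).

t_c ≈ 2.62 d; D_c ≈ 6.68 mg/L

At the critical point dD/dt = 0, so k_1 L₀ e^(−k_1 t) = k_r D. Substituting D(t) from the Streeter–Phelps equation and solving for t gives
t_c = ln[(k_r/k_1)(1 − D₀(k_r−k_1)/(k_1 L₀))] / (k_r−k_1).
Here k_r−k_1 = 0.4610 d⁻¹ and 1 − D₀(k_r−k_1)/(k_1 L₀) = 1 − 1.18×0.4610/(0.175×38.4) = 0.9191, so
t_c = ln(3.634 × 0.9191) / 0.4610 = 1.206 / 0.4610 = 2.616 d.
L(t_c) = L₀ e^(−k_1 t_c) = 38.4 × 0.6327 = 24.29 mg/L, and at the critical point k_r D_c = k_1 L, so D_c = (0.175/0.636) × 24.29 = 6.685 mg/L.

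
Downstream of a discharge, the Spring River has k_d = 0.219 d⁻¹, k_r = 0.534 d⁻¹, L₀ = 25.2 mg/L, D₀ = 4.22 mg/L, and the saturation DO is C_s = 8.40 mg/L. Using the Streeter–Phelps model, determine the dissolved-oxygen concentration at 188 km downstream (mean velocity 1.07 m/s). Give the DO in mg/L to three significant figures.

Travel time t = x/v = 188 km / (1.07 m/s) = 188000 m / 1.07 m/s = 175700 s = 2.034 d.
k_d L₀/(k_r−k_d) = 0.219×25.2/(0.534−0.219) = 5.519/0.3150 = 17.52 mg/L.
e^(−k_d t) = e^(−0.219×2.034) = 0.6406; e^(−k_r t) = e^(−0.534×2.034) = 0.3376.
D = 17.52 × (0.6406 − 0.3376) + 4.22 × 0.3376 = 5.309 + 1.425 = 6.733 mg/L.
DO = C_s − D = 8.40 − 6.733 = 1.667 mg/L.

DO ≈ 1.67 mg/L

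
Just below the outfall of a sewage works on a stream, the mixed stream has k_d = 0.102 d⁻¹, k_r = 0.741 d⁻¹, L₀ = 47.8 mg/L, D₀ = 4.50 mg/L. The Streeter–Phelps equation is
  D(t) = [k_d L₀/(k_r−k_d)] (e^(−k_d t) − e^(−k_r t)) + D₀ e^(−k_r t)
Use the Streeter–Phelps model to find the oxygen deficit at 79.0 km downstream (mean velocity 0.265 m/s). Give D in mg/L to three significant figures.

Travel time t = x/v = 79.0 km / (0.265 m/s) = 79000 m / 0.265 m/s = 298100 s = 3.450 d.
k_d L₀/(k_r−k_d) = 0.102×47.8/(0.741−0.102) = 4.876/0.6390 = 7.630 mg/L.
e^(−k_d t) = e^(−0.102×3.450) = 0.7033; e^(−k_r t) = e^(−0.741×3.450) = 0.07756.
D = 7.630 × (0.7033 − 0.07756) + 4.50 × 0.07756 = 4.775 + 0.3490 = 5.124 mg/L.

D ≈ 5.12 mg/L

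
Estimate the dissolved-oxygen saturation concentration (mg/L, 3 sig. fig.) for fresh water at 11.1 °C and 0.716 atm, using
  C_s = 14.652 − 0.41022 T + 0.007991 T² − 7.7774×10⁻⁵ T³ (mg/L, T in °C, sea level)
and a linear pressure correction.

C_s ≈ 7.86 mg/L

At sea level: C_s = 14.652 − 0.41022×11.1 + 0.007991×11.1² − 7.7774×10⁻⁵×11.1³ = 10.98 mg/L.
Pressure correction: C_s' = 10.98 × 0.716 = 7.859 mg/L.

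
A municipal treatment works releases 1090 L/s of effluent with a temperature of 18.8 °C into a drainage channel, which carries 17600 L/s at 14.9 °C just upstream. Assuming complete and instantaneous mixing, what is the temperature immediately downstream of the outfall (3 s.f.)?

Flow-weighted mixing: C = (Q_r C_r + Q_w C_w)/(Q_r + Q_w)
= (17600×14.9 + 1090×18.8)/(17600 + 1090) = 282700/18690 = 15.13 °C.

15.1 °C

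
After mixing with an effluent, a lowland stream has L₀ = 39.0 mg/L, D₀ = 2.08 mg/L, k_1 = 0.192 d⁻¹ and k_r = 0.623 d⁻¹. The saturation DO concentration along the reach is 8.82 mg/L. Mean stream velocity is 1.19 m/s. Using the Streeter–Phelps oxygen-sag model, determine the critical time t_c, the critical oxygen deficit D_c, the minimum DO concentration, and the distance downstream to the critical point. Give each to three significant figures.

t_c ≈ 2.44 d; D_c ≈ 7.53 mg/L; min DO ≈ 1.29 mg/L; x_c ≈ 250 km

At the critical point dD/dt = 0, so k_1 L₀ e^(−k_1 t) = k_r D. Substituting D(t) from the Streeter–Phelps equation and solving for t gives
t_c = ln[(k_r/k_1)(1 − D₀(k_r−k_1)/(k_1 L₀))] / (k_r−k_1).
Here k_r−k_1 = 0.4310 d⁻¹ and 1 − D₀(k_r−k_1)/(k_1 L₀) = 1 − 2.08×0.4310/(0.192×39.0) = 0.8803, so
t_c = ln(3.245 × 0.8803) / 0.4310 = 1.050 / 0.4310 = 2.435 d.
L(t_c) = L₀ e^(−k_1 t_c) = 39.0 × 0.6265 = 24.44 mg/L, and at the critical point k_r D_c = k_1 L, so D_c = (0.192/0.623) × 24.44 = 7.531 mg/L.
Minimum DO = C_s − D_c = 8.82 − 7.531 = 1.289 mg/L.
x_c = v t_c = 1.19 m/s × 2.435 d × 86400 s/d = 250400 m ≈ 250 km.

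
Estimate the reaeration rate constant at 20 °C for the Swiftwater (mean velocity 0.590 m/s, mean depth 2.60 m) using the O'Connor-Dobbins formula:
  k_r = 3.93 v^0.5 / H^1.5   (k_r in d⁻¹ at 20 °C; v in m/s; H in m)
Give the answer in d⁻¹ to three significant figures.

k_r = 3.93 × 0.590^0.5 / 2.60^1.5 = 3.93 × 0.7681 / 4.192 = 0.7200 d⁻¹.

k_r ≈ 0.720 d⁻¹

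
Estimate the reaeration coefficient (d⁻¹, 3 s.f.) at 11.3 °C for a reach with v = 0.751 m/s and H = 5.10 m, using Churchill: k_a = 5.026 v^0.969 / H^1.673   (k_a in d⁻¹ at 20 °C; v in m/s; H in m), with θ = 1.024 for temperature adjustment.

k_a(20) = 5.026 × 0.751^0.969 / 5.10^1.673 = 5.026 × 0.7577 / 15.27 = 0.2494 d⁻¹.
k_a(11.3) = 0.2494 × 1.024^(11.3−20) = 0.2494 × 0.8136 = 0.2029 d⁻¹.

k_a ≈ 0.203 d⁻¹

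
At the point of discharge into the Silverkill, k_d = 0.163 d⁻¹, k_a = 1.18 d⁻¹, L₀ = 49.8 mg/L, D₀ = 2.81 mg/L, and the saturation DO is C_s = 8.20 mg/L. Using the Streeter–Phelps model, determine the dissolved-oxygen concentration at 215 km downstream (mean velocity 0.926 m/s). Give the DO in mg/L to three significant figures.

Travel time t = x/v = 215 km / (0.926 m/s) = 215000 m / 0.926 m/s = 232200 s = 2.687 d.
k_d L₀/(k_a−k_d) = 0.163×49.8/(1.18−0.163) = 8.117/1.017 = 7.982 mg/L.
e^(−k_d t) = e^(−0.163×2.687) = 0.6453; e^(−k_a t) = e^(−1.18×2.687) = 0.04196.
D = 7.982 × (0.6453 − 0.04196) + 2.81 × 0.04196 = 4.816 + 0.1179 = 4.934 mg/L.
DO = C_s − D = 8.20 − 4.934 = 3.266 mg/L.

DO ≈ 3.27 mg/L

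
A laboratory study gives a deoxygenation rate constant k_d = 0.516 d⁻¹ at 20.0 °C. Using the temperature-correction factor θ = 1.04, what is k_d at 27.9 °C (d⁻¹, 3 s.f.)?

k_d ≈ 0.703 d⁻¹

k_d(T₂) = k_d(T₁) · θ^(T₂−T₁) = 0.516 × 1.04^(27.9−20.0)
= 0.516 × 1.04^7.90 = 0.516 × 1.363 = 0.7034 d⁻¹.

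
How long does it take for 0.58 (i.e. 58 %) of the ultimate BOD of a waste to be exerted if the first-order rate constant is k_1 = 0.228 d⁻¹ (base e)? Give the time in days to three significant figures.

t ≈ 3.80 d

y/L₀ = 1 − e^(−k_1 t) = 0.58 ⇒ e^(−k_1 t) = 0.420
t = −ln(0.420) / 0.228 = 0.8675 / 0.228 = 3.805 d.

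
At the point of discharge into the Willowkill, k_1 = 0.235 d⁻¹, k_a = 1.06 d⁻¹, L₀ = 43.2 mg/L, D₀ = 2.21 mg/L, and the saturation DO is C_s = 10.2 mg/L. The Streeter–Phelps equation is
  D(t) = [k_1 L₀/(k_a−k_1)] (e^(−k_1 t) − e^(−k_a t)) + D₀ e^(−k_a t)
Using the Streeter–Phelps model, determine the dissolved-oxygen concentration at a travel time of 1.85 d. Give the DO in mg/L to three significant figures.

DO ≈ 3.65 mg/L

k_1 L₀/(k_a−k_1) = 0.235×43.2/(1.06−0.235) = 10.15/0.8250 = 12.31 mg/L.
e^(−k_1 t) = e^(−0.235×1.850) = 0.6474; e^(−k_a t) = e^(−1.06×1.850) = 0.1407.
D = 12.31 × (0.6474 − 0.1407) + 2.21 × 0.1407 = 6.235 + 0.3110 = 6.546 mg/L.
DO = C_s − D = 10.2 − 6.546 = 3.654 mg/L.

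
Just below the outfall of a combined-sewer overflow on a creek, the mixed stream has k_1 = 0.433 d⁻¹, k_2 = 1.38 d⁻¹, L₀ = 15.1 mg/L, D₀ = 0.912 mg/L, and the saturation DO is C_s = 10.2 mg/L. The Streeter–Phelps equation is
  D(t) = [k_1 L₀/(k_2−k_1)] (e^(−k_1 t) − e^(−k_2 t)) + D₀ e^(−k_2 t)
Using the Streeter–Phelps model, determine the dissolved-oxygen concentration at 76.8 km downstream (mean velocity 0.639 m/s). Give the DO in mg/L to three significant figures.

Travel time t = x/v = 76.8 km / (0.639 m/s) = 76800 m / 0.639 m/s = 120200 s = 1.391 d.
k_1 L₀/(k_2−k_1) = 0.433×15.1/(1.38−0.433) = 6.538/0.9470 = 6.904 mg/L.
e^(−k_1 t) = e^(−0.433×1.391) = 0.5475; e^(−k_2 t) = e^(−1.38×1.391) = 0.1467.
D = 6.904 × (0.5475 − 0.1467) + 0.912 × 0.1467 = 2.768 + 0.1338 = 2.902 mg/L.
DO = C_s − D = 10.2 − 2.902 = 7.298 mg/L.

DO ≈ 7.30 mg/L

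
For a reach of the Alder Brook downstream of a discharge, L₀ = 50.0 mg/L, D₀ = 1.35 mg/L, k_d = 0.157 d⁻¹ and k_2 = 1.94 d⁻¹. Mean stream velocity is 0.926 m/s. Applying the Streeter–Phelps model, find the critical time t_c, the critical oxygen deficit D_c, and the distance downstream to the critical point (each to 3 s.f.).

At the critical point dD/dt = 0, so k_d L₀ e^(−k_d t) = k_2 D. Substituting D(t) from the Streeter–Phelps equation and solving for t gives
t_c = ln[(k_2/k_d)(1 − D₀(k_2−k_d)/(k_d L₀))] / (k_2−k_d).
Here k_2−k_d = 1.783 d⁻¹ and 1 − D₀(k_2−k_d)/(k_d L₀) = 1 − 1.35×1.783/(0.157×50.0) = 0.6934, so
t_c = ln(12.36 × 0.6934) / 1.783 = 2.148 / 1.783 = 1.205 d.
D_c = (k_d/k_2) L₀ e^(−k_d t_c) = (0.157/1.94) × 50.0 × e^(−0.157×1.205) = 0.08093 × 50.0 × 0.8277 = 3.349 mg/L.
x_c = v t_c = 0.926 m/s × 1.205 d × 86400 s/d = 96380 m ≈ 96.4 km.

t_c ≈ 1.20 d; D_c ≈ 3.35 mg/L; x_c ≈ 96.4 km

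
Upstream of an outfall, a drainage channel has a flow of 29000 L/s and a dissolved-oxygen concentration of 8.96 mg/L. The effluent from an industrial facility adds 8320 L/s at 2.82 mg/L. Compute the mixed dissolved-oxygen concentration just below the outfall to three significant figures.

7.59 mg/L

Flow-weighted mixing: C = (Q_r C_r + Q_w C_w)/(Q_r + Q_w)
= (29000×8.96 + 8320×2.82)/(29000 + 8320) = 283300/37320 = 7.591 mg/L.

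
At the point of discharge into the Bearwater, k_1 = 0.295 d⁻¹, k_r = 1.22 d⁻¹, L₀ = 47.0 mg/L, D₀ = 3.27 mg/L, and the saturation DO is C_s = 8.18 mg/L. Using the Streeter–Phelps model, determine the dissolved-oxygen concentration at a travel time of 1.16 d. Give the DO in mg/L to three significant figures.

k_1 L₀/(k_r−k_1) = 0.295×47.0/(1.22−0.295) = 13.86/0.9250 = 14.99 mg/L.
e^(−k_1 t) = e^(−0.295×1.160) = 0.7102; e^(−k_r t) = e^(−1.22×1.160) = 0.2429.
D = 14.99 × (0.7102 − 0.2429) + 3.27 × 0.2429 = 7.005 + 0.7942 = 7.799 mg/L.
DO = C_s − D = 8.18 − 7.799 = 0.3809 mg/L.

DO ≈ 0.381 mg/L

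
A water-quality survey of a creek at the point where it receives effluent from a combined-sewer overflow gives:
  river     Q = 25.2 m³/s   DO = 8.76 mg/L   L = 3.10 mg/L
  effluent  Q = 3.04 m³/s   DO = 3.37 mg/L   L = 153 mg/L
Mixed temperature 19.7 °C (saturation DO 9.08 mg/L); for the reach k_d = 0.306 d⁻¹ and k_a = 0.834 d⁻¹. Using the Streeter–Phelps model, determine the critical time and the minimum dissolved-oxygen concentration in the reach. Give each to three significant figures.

t_c ≈ 1.74 d; minimum DO ≈ 4.94 mg/L

Mixed DO = (25.2×8.76 + 3.04×3.37)/(25.2+3.04) = 231.0/28.24 = 8.180 mg/L.
Mixed L₀ = (25.2×3.10 + 3.04×153)/(28.24) = 543.2/28.24 = 19.24 mg/L.
Initial deficit D₀ = C_s − DO₀ = 9.08 − 8.180 = 0.9002 mg/L.
t_c = (1/0.5280) ln[(0.834/0.306)(1 − 0.9002×0.5280/(0.306×19.24))] = 1.894 × ln(2.505) = 1.739 d.
D_c = (0.306/0.834) × 19.24 × e^(−0.306×1.739) = 0.3669 × 19.24 × 0.5873 = 4.145 mg/L.
Minimum DO = 9.08 − 4.145 = 4.935 mg/L.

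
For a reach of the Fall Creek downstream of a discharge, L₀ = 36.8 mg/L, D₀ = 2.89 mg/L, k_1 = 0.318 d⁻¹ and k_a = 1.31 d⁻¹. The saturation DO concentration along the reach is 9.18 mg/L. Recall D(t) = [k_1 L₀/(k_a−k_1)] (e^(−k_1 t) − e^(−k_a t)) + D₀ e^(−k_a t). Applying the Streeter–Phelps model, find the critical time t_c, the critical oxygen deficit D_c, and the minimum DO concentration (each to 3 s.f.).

At the critical point dD/dt = 0, so k_1 L₀ e^(−k_1 t) = k_a D. Substituting D(t) from the Streeter–Phelps equation and solving for t gives
t_c = ln[(k_a/k_1)(1 − D₀(k_a−k_1)/(k_1 L₀))] / (k_a−k_1).
Here k_a−k_1 = 0.9920 d⁻¹ and 1 − D₀(k_a−k_1)/(k_1 L₀) = 1 − 2.89×0.9920/(0.318×36.8) = 0.7550, so
t_c = ln(4.119 × 0.7550) / 0.9920 = 1.135 / 0.9920 = 1.144 d.
D_c = (k_1/k_a) L₀ e^(−k_1 t_c) = (0.318/1.31) × 36.8 × e^(−0.318×1.144) = 0.2427 × 36.8 × 0.6951 = 6.209 mg/L.
Minimum DO = C_s − D_c = 9.18 − 6.209 = 2.971 mg/L.

t_c ≈ 1.14 d; D_c ≈ 6.21 mg/L; min DO ≈ 2.97 mg/L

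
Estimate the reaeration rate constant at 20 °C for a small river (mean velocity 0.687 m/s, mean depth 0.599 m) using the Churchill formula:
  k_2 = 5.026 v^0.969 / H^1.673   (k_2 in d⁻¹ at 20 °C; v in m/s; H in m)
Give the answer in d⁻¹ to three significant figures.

k_2 = 5.026 × 0.687^0.969 / 0.599^1.673 = 5.026 × 0.6950 / 0.4243 = 8.234 d⁻¹.

k_2 ≈ 8.23 d⁻¹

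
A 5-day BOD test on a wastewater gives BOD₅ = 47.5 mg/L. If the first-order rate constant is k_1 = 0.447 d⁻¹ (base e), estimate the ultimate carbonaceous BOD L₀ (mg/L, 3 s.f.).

L₀ ≈ 53.2 mg/L

BOD₅ = L₀(1 − e^(−5k_1)) ⇒ L₀ = BOD₅ / (1 − e^(−5×0.447))
= 47.5 / (1 − 0.1070) = 47.5 / 0.8930 = 53.19 mg/L.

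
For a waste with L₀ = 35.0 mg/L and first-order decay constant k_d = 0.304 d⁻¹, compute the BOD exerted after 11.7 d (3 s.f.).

y ≈ 34.0 mg/L

y_t = L₀(1 − e^(−k_d t)) = 35.0 × (1 − e^(−0.304×11.7))
= 35.0 × (1 − 0.02853) = 35.0 × 0.9715 = 34.00 mg/L.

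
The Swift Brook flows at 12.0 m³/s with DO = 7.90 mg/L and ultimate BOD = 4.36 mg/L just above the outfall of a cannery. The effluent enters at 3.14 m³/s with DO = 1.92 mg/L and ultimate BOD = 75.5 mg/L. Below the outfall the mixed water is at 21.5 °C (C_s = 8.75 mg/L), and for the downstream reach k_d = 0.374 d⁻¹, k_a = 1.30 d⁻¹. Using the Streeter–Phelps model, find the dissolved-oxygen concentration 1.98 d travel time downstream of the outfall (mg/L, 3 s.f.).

DO ≈ 5.50 mg/L

Mixed DO = (12.0×7.90 + 3.14×1.92)/(12.0+3.14) = 100.8/15.14 = 6.660 mg/L.
Mixed L₀ = (12.0×4.36 + 3.14×75.5)/(15.14) = 289.4/15.14 = 19.11 mg/L.
Initial deficit D₀ = C_s − DO₀ = 8.75 − 6.660 = 2.090 mg/L.
D(1.98) = [0.374×19.11/(1.30−0.374)](e^(−0.374×1.98) − e^(−1.30×1.98)) + 2.090 e^(−1.30×1.98)
= 7.720 × (0.4769 − 0.07623) + 2.090 × 0.07623 = 3.252 mg/L.
DO = 8.75 − 3.252 = 5.498 mg/L.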